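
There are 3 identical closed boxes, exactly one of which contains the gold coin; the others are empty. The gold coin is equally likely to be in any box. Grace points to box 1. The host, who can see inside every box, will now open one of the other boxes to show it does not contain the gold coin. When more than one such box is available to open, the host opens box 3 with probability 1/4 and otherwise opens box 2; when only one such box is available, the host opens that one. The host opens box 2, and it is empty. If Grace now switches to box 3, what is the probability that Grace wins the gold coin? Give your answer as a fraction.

Condition on the true location of the gold coin.
If it is in box 1 (prior 1/3): box 3 is available but not opened, probability 3/4; weight (1/3)·(3/4) = 1/4.
If it is in box 2 (prior 1/3): the host opened box 2, so this case is ruled out; weight (1/3)·0 = 0.
If it is in box 3 (prior 1/3): only box 2 is available, probability 1; weight (1/3)·1 = 1/3.
The weights sum to 7/12.
So P(the gold coin in box 3 | the host opened box 2) = (1/3) / (7/12) = 4/7.

4/7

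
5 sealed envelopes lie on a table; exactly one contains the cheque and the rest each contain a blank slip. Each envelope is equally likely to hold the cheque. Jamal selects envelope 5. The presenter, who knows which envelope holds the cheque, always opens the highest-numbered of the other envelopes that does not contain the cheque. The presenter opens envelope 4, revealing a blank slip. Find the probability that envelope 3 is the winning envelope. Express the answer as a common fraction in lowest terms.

Consider each possible location of the cheque in turn.
If it is in any of envelopes 1, 2, 3, and 5 (prior 1/5 each): envelope 4 is the highest-numbered option available, probability 1; weight (1/5)·1 = 1/5 each.
If it is in envelope 4 (prior 1/5): the presenter opened envelope 4, so this case is ruled out; weight (1/5)·0 = 0.
The weights sum to 4/5.
So P(the cheque in envelope 3 | the presenter opened envelope 4) = (1/5) / (4/5) = 1/4.

1/4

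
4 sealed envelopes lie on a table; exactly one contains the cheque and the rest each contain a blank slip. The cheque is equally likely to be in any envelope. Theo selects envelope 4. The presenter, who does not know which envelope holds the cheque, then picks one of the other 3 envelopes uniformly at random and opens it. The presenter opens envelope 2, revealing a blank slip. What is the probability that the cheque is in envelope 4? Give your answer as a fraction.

1/3

Condition on the true location of the cheque.
If it is in any of envelopes 1, 3, and 4 (prior 1/4 each): the presenter picks envelope 2 with probability 1/3 regardless, and it is not the prize; weight (1/4)·(1/3) = 1/12 each.
If it is in envelope 2 (prior 1/4): the presenter opened envelope 2, so this case is ruled out; weight (1/4)·0 = 0.
The weights sum to 1/4.
So P(the cheque in envelope 4 | the presenter opened envelope 2) = (1/12) / (1/4) = 1/3.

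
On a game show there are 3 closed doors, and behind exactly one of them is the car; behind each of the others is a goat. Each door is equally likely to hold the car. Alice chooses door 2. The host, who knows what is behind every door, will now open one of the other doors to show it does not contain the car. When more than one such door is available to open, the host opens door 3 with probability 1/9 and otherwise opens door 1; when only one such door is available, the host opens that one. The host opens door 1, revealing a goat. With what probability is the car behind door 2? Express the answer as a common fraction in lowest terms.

Condition on the true location of the car.
If it is behind door 1 (prior 1/3): the host opened door 1, so this case is ruled out; weight (1/3)·0 = 0.
If it is behind door 2 (prior 1/3): door 3 is available but not opened, probability 8/9; weight (1/3)·(8/9) = 8/27.
If it is behind door 3 (prior 1/3): only door 1 is available, probability 1; weight (1/3)·1 = 1/3.
The weights sum to 17/27.
So P(the car behind door 2 | the host opened door 1) = (8/27) / (17/27) = 8/17.

8/17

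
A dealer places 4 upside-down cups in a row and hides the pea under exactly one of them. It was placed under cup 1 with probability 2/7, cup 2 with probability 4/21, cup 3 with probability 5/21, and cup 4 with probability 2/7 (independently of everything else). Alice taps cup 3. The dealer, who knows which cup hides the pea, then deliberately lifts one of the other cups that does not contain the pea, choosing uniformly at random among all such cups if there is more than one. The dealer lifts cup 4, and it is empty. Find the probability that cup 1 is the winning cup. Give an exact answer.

9/20

Condition on the true location of the pea.
If it is under cup 1 (prior 2/7): the dealer has 2 equally likely choices, so probability 1/2; weight (2/7)·(1/2) = 1/7.
If it is under cup 2 (prior 4/21): the dealer has 2 equally likely choices, so probability 1/2; weight (4/21)·(1/2) = 2/21.
If it is under cup 3 (prior 5/21): the dealer has 3 equally likely choices, so probability 1/3; weight (5/21)·(1/3) = 5/63.
If it is under cup 4 (prior 2/7): the dealer opened cup 4, so this case is ruled out; weight (2/7)·0 = 0.
The weights sum to 20/63.
So P(the pea under cup 1 | the dealer opened cup 4) = (1/7) / (20/63) = 9/20.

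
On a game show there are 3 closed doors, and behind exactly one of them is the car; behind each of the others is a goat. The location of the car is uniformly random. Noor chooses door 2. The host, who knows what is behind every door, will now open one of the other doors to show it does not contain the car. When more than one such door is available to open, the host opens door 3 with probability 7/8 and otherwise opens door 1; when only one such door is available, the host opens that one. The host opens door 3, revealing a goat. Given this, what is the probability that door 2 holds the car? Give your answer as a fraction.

Apply Bayes' rule, conditioning on where the car actually is.
If it is behind door 1 (prior 1/3): only door 3 is available, probability 1; weight (1/3)·1 = 1/3.
If it is behind door 2 (prior 1/3): door 3 is available, opened with probability 7/8; weight (1/3)·(7/8) = 7/24.
If it is behind door 3 (prior 1/3): the host opened door 3, so this case is ruled out; weight (1/3)·0 = 0.
The weights sum to 5/8.
So P(the car behind door 2 | the host opened door 3) = (7/24) / (5/8) = 7/15.

7/15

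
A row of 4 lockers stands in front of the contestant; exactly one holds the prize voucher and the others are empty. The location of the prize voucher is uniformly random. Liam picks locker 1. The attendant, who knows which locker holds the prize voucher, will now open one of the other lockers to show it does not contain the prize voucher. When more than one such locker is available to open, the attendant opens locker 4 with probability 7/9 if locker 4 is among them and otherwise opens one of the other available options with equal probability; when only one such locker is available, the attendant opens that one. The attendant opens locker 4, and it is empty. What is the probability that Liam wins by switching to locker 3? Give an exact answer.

Consider each possible location of the prize voucher in turn.
If it is in any of lockers 1, 2, and 3 (prior 1/4 each): locker 4 is available, opened with probability 7/9; weight (1/4)·(7/9) = 7/36 each.
If it is in locker 4 (prior 1/4): the attendant opened locker 4, so this case is ruled out; weight (1/4)·0 = 0.
The weights sum to 7/12.
So P(the prize voucher in locker 3 | the attendant opened locker 4) = (7/36) / (7/12) = 1/3.

1/3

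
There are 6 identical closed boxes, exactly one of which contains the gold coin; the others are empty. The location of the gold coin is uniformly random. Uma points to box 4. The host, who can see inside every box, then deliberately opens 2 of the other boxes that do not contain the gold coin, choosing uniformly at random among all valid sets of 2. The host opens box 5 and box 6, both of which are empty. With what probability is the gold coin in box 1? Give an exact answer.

5/18

Consider each possible location of the gold coin in turn.
If it is in any of boxes 1, 2, and 3 (prior 1/6 each): the host has 6 equally likely choices, so probability 1/6; weight (1/6)·(1/6) = 1/36 each.
If it is in box 4 (prior 1/6): the host has 10 equally likely choices, so probability 1/10; weight (1/6)·(1/10) = 1/60.
If it is in either of boxes 5 and 6 (prior 1/6 each): that box was opened and seen not to hold the prize — ruled out; weight (1/6)·0 = 0 each.
The weights sum to 1/10.
So P(the gold coin in box 1 | the host opened box 5 and box 6) = (1/36) / (1/10) = 5/18.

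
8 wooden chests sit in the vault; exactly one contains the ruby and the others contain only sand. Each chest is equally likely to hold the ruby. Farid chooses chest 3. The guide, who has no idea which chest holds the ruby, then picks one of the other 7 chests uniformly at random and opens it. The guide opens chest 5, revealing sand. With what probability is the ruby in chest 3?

1/7

Because the guide chose which chest to open without knowing where the ruby is, the choice is independent of the prize location. Learning that chest 5 does not hold the ruby simply rules out that one location and leaves the remaining 7 chests still equally likely by symmetry.
So P(the ruby in chest 3) = 1/7.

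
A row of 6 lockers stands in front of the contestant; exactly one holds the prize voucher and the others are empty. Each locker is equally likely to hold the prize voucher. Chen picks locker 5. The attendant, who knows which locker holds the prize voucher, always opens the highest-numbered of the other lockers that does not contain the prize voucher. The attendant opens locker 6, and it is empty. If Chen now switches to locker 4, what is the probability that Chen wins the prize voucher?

1/5

Consider each possible location of the prize voucher in turn.
If it is in any of lockers 1, 2, 3, 4, and 5 (prior 1/6 each): locker 6 is the highest-numbered option available, probability 1; weight (1/6)·1 = 1/6 each.
If it is in locker 6 (prior 1/6): the attendant opened locker 6, so this case is ruled out; weight (1/6)·0 = 0.
The weights sum to 5/6.
So P(the prize voucher in locker 4 | the attendant opened locker 6) = (1/6) / (5/6) = 1/5.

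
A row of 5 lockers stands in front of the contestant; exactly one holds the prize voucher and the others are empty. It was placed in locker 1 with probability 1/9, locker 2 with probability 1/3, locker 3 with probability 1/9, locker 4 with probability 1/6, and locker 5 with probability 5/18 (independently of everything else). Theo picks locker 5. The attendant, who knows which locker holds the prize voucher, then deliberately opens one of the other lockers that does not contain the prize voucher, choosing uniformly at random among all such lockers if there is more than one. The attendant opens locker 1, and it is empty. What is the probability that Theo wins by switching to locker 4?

12/59

Consider each possible location of the prize voucher in turn.
If it is in locker 1 (prior 1/9): the attendant opened locker 1, so this case is ruled out; weight (1/9)·0 = 0.
If it is in locker 2 (prior 1/3): the attendant has 3 equally likely choices, so probability 1/3; weight (1/3)·(1/3) = 1/9.
If it is in locker 3 (prior 1/9): the attendant has 3 equally likely choices, so probability 1/3; weight (1/9)·(1/3) = 1/27.
If it is in locker 4 (prior 1/6): the attendant has 3 equally likely choices, so probability 1/3; weight (1/6)·(1/3) = 1/18.
If it is in locker 5 (prior 5/18): the attendant has 4 equally likely choices, so probability 1/4; weight (5/18)·(1/4) = 5/72.
The weights sum to 59/216.
So P(the prize voucher in locker 4 | the attendant opened locker 1) = (1/18) / (59/216) = 12/59.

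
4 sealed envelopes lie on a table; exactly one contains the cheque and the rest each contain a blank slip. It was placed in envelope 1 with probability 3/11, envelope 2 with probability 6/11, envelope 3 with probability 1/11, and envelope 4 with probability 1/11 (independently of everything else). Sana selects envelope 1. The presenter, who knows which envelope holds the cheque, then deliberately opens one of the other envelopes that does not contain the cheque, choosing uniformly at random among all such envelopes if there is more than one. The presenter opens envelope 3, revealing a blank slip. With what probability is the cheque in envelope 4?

1/9

Consider each possible location of the cheque in turn.
If it is in envelope 1 (prior 3/11): the presenter has 3 equally likely choices, so probability 1/3; weight (3/11)·(1/3) = 1/11.
If it is in envelope 2 (prior 6/11): the presenter has 2 equally likely choices, so probability 1/2; weight (6/11)·(1/2) = 3/11.
If it is in envelope 3 (prior 1/11): the presenter opened envelope 3, so this case is ruled out; weight (1/11)·0 = 0.
If it is in envelope 4 (prior 1/11): the presenter has 2 equally likely choices, so probability 1/2; weight (1/11)·(1/2) = 1/22.
The weights sum to 9/22.
So P(the cheque in envelope 4 | the presenter opened envelope 3) = (1/22) / (9/22) = 1/9.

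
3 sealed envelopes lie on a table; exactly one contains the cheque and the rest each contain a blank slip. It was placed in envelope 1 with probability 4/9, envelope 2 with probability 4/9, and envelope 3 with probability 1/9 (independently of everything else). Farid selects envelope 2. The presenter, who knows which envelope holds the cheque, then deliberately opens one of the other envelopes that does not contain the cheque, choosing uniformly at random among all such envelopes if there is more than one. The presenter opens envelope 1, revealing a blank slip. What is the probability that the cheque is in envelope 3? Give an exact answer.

1/3

Apply Bayes' rule, conditioning on where the cheque actually is.
If it is in envelope 1 (prior 4/9): the presenter opened envelope 1, so this case is ruled out; weight (4/9)·0 = 0.
If it is in envelope 2 (prior 4/9): the presenter has 2 equally likely choices, so probability 1/2; weight (4/9)·(1/2) = 2/9.
If it is in envelope 3 (prior 1/9): the presenter has no choice, probability 1; weight (1/9)·1 = 1/9.
The weights sum to 1/3.
So P(the cheque in envelope 3 | the presenter opened envelope 1) = (1/9) / (1/3) = 1/3.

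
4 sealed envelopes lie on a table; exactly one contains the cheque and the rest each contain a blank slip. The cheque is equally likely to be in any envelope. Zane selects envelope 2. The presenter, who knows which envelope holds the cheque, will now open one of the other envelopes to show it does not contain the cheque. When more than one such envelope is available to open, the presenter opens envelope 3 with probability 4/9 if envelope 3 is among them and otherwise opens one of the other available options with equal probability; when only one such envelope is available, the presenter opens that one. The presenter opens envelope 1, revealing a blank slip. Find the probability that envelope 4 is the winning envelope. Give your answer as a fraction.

Apply Bayes' rule, conditioning on where the cheque actually is.
If it is in envelope 1 (prior 1/4): the presenter opened envelope 1, so this case is ruled out; weight (1/4)·0 = 0.
If it is in envelope 2 (prior 1/4): envelope 3 is available but not opened; envelope 1 gets probability (1 − 4/9)/2 = 5/18; weight (1/4)·(5/18) = 5/72.
If it is in envelope 3 (prior 1/4): envelope 3 holds the prize so is unavailable; the presenter chooses uniformly among the 2 others, probability 1/2; weight (1/4)·(1/2) = 1/8.
If it is in envelope 4 (prior 1/4): envelope 3 is available but not opened, probability 5/9; weight (1/4)·(5/9) = 5/36.
The weights sum to 1/3.
So P(the cheque in envelope 4 | the presenter opened envelope 1) = (5/36) / (1/3) = 5/12.

5/12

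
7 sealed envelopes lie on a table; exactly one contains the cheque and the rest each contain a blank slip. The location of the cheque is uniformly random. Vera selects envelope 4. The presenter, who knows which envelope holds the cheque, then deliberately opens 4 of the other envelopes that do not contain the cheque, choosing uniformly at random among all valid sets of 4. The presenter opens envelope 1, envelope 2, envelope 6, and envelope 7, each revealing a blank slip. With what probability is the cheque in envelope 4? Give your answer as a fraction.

Condition on the true location of the cheque.
If it is in any of envelopes 1, 2, 6, and 7 (prior 1/7 each): that envelope was opened and seen not to hold the prize — ruled out; weight (1/7)·0 = 0 each.
If it is in either of envelopes 3 and 5 (prior 1/7 each): the presenter has 5 equally likely choices, so probability 1/5; weight (1/7)·(1/5) = 1/35 each.
If it is in envelope 4 (prior 1/7): the presenter has 15 equally likely choices, so probability 1/15; weight (1/7)·(1/15) = 1/105.
The weights sum to 1/15.
So P(the cheque in envelope 4 | the presenter opened envelope 1, envelope 2, envelope 6, and envelope 7) = (1/105) / (1/15) = 1/7.

1/7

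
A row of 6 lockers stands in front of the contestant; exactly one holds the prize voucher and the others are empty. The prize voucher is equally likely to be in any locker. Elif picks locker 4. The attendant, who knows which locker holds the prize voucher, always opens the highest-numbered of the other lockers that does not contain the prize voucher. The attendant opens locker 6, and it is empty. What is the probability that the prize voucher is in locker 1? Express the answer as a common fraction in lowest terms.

Condition on the true location of the prize voucher.
If it is in any of lockers 1, 2, 3, 4, and 5 (prior 1/6 each): locker 6 is the highest-numbered option available, probability 1; weight (1/6)·1 = 1/6 each.
If it is in locker 6 (prior 1/6): the attendant opened locker 6, so this case is ruled out; weight (1/6)·0 = 0.
The weights sum to 5/6.
So P(the prize voucher in locker 1 | the attendant opened locker 6) = (1/6) / (5/6) = 1/5.

1/5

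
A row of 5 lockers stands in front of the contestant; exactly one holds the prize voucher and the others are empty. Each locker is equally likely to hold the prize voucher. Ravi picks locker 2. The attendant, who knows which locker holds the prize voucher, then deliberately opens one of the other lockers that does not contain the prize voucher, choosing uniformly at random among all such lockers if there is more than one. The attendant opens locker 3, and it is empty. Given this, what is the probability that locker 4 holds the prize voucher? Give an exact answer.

4/15

Condition on the true location of the prize voucher.
If it is in any of lockers 1, 4, and 5 (prior 1/5 each): the attendant has 3 equally likely choices, so probability 1/3; weight (1/5)·(1/3) = 1/15 each.
If it is in locker 2 (prior 1/5): the attendant has 4 equally likely choices, so probability 1/4; weight (1/5)·(1/4) = 1/20.
If it is in locker 3 (prior 1/5): the attendant opened locker 3, so this case is ruled out; weight (1/5)·0 = 0.
The weights sum to 1/4.
So P(the prize voucher in locker 4 | the attendant opened locker 3) = (1/15) / (1/4) = 4/15.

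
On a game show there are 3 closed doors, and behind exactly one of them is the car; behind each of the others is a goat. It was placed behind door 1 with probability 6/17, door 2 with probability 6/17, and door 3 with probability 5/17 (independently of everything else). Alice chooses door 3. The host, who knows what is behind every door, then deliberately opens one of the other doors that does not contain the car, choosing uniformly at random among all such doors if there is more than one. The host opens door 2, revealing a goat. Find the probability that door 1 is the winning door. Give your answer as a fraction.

Consider each possible location of the car in turn.
If it is behind door 1 (prior 6/17): the host has no choice, probability 1; weight (6/17)·1 = 6/17.
If it is behind door 2 (prior 6/17): the host opened door 2, so this case is ruled out; weight (6/17)·0 = 0.
If it is behind door 3 (prior 5/17): the host has 2 equally likely choices, so probability 1/2; weight (5/17)·(1/2) = 5/34.
The weights sum to 1/2.
So P(the car behind door 1 | the host opened door 2) = (6/17) / (1/2) = 12/17.

12/17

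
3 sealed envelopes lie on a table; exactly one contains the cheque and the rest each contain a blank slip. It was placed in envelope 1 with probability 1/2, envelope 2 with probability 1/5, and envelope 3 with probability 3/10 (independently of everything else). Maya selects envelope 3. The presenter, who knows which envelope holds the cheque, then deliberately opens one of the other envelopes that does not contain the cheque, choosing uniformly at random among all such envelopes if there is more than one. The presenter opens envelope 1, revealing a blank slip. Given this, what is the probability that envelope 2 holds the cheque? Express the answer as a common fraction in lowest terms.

Consider each possible location of the cheque in turn.
If it is in envelope 1 (prior 1/2): the presenter opened envelope 1, so this case is ruled out; weight (1/2)·0 = 0.
If it is in envelope 2 (prior 1/5): the presenter has no choice, probability 1; weight (1/5)·1 = 1/5.
If it is in envelope 3 (prior 3/10): the presenter has 2 equally likely choices, so probability 1/2; weight (3/10)·(1/2) = 3/20.
The weights sum to 7/20.
So P(the cheque in envelope 2 | the presenter opened envelope 1) = (1/5) / (7/20) = 4/7.

4/7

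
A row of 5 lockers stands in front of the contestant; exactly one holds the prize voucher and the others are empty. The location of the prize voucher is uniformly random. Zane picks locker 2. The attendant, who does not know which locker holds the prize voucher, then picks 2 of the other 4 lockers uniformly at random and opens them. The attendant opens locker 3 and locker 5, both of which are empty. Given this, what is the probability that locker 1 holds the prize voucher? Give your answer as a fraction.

Consider each possible location of the prize voucher in turn.
If it is in any of lockers 1, 2, and 4 (prior 1/5 each): the attendant picks exactly this set with probability 1/6 regardless, and none is the prize; weight (1/5)·(1/6) = 1/30 each.
If it is in either of lockers 3 and 5 (prior 1/5 each): that locker was opened and seen not to hold the prize — ruled out; weight (1/5)·0 = 0 each.
The weights sum to 1/10.
So P(the prize voucher in locker 1 | the attendant opened locker 3 and locker 5) = (1/30) / (1/10) = 1/3.

1/3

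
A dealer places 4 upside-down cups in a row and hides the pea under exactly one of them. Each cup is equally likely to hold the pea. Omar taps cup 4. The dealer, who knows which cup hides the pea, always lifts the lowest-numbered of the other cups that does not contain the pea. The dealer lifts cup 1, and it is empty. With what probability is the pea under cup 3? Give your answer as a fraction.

1/3

Apply Bayes' rule, conditioning on where the pea actually is.
If it is under cup 1 (prior 1/4): the dealer opened cup 1, so this case is ruled out; weight (1/4)·0 = 0.
If it is under any of cups 2, 3, and 4 (prior 1/4 each): cup 1 is the lowest-numbered option available, probability 1; weight (1/4)·1 = 1/4 each.
The weights sum to 3/4.
So P(the pea under cup 3 | the dealer opened cup 1) = (1/4) / (3/4) = 1/3.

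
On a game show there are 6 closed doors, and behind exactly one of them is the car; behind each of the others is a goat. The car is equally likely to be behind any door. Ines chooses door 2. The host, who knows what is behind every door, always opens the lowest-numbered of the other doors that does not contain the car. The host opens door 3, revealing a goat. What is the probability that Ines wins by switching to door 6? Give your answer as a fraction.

Consider each possible location of the car in turn.
If it is behind door 1 (prior 1/6): door 3 is the lowest-numbered option available, probability 1; weight (1/6)·1 = 1/6.
If it is behind any of doors 2, 4, 5, and 6 (prior 1/6 each): the host would have opened door 1 instead, probability 0; weight (1/6)·0 = 0 each.
If it is behind door 3 (prior 1/6): the host opened door 3, so this case is ruled out; weight (1/6)·0 = 0.
The weights sum to 1/6.
So P(the car behind door 6 | the host opened door 3) = 0 / (1/6) = 0.

0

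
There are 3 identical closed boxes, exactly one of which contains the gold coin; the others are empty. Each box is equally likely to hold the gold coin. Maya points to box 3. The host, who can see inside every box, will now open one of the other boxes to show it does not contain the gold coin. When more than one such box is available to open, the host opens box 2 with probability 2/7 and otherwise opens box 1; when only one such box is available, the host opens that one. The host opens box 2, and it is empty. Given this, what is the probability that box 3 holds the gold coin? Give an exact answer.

2/9

Consider each possible location of the gold coin in turn.
If it is in box 1 (prior 1/3): only box 2 is available, probability 1; weight (1/3)·1 = 1/3.
If it is in box 2 (prior 1/3): the host opened box 2, so this case is ruled out; weight (1/3)·0 = 0.
If it is in box 3 (prior 1/3): box 2 is available, opened with probability 2/7; weight (1/3)·(2/7) = 2/21.
The weights sum to 3/7.
So P(the gold coin in box 3 | the host opened box 2) = (2/21) / (3/7) = 2/9.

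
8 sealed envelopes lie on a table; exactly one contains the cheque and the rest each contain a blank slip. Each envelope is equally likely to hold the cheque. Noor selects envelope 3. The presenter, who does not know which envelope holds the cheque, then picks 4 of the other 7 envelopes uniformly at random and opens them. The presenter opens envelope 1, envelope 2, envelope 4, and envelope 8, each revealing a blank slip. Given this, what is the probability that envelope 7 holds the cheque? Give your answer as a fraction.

1/4

Because the presenter chose which envelopes to open without knowing where the cheque is, the choice is independent of the prize location. Learning that none of the 4 opened envelopes holds the cheque simply rules out those 4 locations and leaves the remaining 4 envelopes still equally likely by symmetry.
So P(the cheque in envelope 7) = 1/4.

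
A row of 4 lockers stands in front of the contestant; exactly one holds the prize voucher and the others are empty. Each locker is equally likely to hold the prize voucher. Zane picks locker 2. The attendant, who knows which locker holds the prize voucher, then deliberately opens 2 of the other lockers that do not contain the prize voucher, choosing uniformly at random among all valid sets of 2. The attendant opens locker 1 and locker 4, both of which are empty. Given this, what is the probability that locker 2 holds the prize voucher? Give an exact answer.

1/4

Apply Bayes' rule, conditioning on where the prize voucher actually is.
If it is in either of lockers 1 and 4 (prior 1/4 each): that locker was opened and seen not to hold the prize — ruled out; weight (1/4)·0 = 0 each.
If it is in locker 2 (prior 1/4): the attendant has 3 equally likely choices, so probability 1/3; weight (1/4)·(1/3) = 1/12.
If it is in locker 3 (prior 1/4): the attendant has no choice, probability 1; weight (1/4)·1 = 1/4.
The weights sum to 1/3.
So P(the prize voucher in locker 2 | the attendant opened locker 1 and locker 4) = (1/12) / (1/3) = 1/4.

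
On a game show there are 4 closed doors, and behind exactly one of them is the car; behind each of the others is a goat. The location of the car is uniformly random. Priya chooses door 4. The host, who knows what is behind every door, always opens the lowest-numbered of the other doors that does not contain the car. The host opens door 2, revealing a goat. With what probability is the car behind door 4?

Condition on the true location of the car.
If it is behind door 1 (prior 1/4): door 2 is the lowest-numbered option available, probability 1; weight (1/4)·1 = 1/4.
If it is behind door 2 (prior 1/4): the host opened door 2, so this case is ruled out; weight (1/4)·0 = 0.
If it is behind either of doors 3 and 4 (prior 1/4 each): the host would have opened door 1 instead, probability 0; weight (1/4)·0 = 0 each.
The weights sum to 1/4.
So P(the car behind door 4 | the host opened door 2) = 0 / (1/4) = 0.

0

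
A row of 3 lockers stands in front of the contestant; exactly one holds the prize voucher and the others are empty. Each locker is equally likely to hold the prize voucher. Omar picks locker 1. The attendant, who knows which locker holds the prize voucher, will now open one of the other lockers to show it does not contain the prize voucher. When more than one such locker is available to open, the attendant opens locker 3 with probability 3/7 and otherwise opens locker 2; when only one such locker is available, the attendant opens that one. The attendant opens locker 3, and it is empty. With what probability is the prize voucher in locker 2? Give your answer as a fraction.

7/10

Condition on the true location of the prize voucher.
If it is in locker 1 (prior 1/3): locker 3 is available, opened with probability 3/7; weight (1/3)·(3/7) = 1/7.
If it is in locker 2 (prior 1/3): only locker 3 is available, probability 1; weight (1/3)·1 = 1/3.
If it is in locker 3 (prior 1/3): the attendant opened locker 3, so this case is ruled out; weight (1/3)·0 = 0.
The weights sum to 10/21.
So P(the prize voucher in locker 2 | the attendant opened locker 3) = (1/3) / (10/21) = 7/10.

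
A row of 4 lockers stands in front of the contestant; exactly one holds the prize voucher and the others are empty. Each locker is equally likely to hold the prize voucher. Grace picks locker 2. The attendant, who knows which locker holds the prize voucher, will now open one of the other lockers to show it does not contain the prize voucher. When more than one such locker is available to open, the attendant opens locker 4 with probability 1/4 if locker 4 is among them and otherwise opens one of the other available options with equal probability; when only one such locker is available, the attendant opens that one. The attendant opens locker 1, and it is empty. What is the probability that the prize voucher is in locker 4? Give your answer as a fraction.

Consider each possible location of the prize voucher in turn.
If it is in locker 1 (prior 1/4): the attendant opened locker 1, so this case is ruled out; weight (1/4)·0 = 0.
If it is in locker 2 (prior 1/4): locker 4 is available but not opened; locker 1 gets probability (1 − 1/4)/2 = 3/8; weight (1/4)·(3/8) = 3/32.
If it is in locker 3 (prior 1/4): locker 4 is available but not opened, probability 3/4; weight (1/4)·(3/4) = 3/16.
If it is in locker 4 (prior 1/4): locker 4 holds the prize so is unavailable; the attendant chooses uniformly among the 2 others, probability 1/2; weight (1/4)·(1/2) = 1/8.
The weights sum to 13/32.
So P(the prize voucher in locker 4 | the attendant opened locker 1) = (1/8) / (13/32) = 4/13.

4/13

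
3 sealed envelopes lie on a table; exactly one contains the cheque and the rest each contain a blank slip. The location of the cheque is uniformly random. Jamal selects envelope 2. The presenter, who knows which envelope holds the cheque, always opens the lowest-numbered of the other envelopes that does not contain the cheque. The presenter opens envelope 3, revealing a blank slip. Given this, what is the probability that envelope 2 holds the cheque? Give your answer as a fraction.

0

Apply Bayes' rule, conditioning on where the cheque actually is.
If it is in envelope 1 (prior 1/3): envelope 3 is the lowest-numbered option available, probability 1; weight (1/3)·1 = 1/3.
If it is in envelope 2 (prior 1/3): the presenter would have opened envelope 1 instead, probability 0; weight (1/3)·0 = 0.
If it is in envelope 3 (prior 1/3): the presenter opened envelope 3, so this case is ruled out; weight (1/3)·0 = 0.
The weights sum to 1/3.
So P(the cheque in envelope 2 | the presenter opened envelope 3) = 0 / (1/3) = 0.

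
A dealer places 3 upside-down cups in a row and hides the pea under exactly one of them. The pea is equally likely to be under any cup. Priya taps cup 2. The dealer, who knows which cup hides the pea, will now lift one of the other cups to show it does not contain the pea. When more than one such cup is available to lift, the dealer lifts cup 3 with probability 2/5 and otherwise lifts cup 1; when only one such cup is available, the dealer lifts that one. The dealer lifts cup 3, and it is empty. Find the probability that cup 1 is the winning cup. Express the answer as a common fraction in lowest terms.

Apply Bayes' rule, conditioning on where the pea actually is.
If it is under cup 1 (prior 1/3): only cup 3 is available, probability 1; weight (1/3)·1 = 1/3.
If it is under cup 2 (prior 1/3): cup 3 is available, opened with probability 2/5; weight (1/3)·(2/5) = 2/15.
If it is under cup 3 (prior 1/3): the dealer opened cup 3, so this case is ruled out; weight (1/3)·0 = 0.
The weights sum to 7/15.
So P(the pea under cup 1 | the dealer opened cup 3) = (1/3) / (7/15) = 5/7.

5/7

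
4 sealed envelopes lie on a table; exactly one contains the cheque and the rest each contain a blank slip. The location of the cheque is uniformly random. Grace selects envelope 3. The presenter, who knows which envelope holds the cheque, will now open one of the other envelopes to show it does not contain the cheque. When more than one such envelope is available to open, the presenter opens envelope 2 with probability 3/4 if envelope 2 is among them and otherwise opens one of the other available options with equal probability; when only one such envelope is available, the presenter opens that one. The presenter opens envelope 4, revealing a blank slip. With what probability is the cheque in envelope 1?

2/7

Condition on the true location of the cheque.
If it is in envelope 1 (prior 1/4): envelope 2 is available but not opened, probability 1/4; weight (1/4)·(1/4) = 1/16.
If it is in envelope 2 (prior 1/4): envelope 2 holds the prize so is unavailable; the presenter chooses uniformly among the 2 others, probability 1/2; weight (1/4)·(1/2) = 1/8.
If it is in envelope 3 (prior 1/4): envelope 2 is available but not opened; envelope 4 gets probability (1 − 3/4)/2 = 1/8; weight (1/4)·(1/8) = 1/32.
If it is in envelope 4 (prior 1/4): the presenter opened envelope 4, so this case is ruled out; weight (1/4)·0 = 0.
The weights sum to 7/32.
So P(the cheque in envelope 1 | the presenter opened envelope 4) = (1/16) / (7/32) = 2/7.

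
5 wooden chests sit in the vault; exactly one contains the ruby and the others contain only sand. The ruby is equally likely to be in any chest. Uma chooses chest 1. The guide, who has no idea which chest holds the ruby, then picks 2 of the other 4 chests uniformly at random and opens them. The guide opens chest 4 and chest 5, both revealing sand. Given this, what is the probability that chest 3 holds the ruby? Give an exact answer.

Because the guide chose which chests to open without knowing where the ruby is, the choice is independent of the prize location. Learning that none of the 2 opened chests holds the ruby simply rules out those 2 locations and leaves the remaining 3 chests still equally likely by symmetry.
So P(the ruby in chest 3) = 1/3.

1/3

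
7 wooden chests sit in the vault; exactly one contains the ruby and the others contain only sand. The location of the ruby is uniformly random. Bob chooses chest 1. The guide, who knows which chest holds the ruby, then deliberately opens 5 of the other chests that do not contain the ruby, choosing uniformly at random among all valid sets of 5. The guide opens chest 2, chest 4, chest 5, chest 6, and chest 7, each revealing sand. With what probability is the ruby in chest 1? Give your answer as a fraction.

1/7

Condition on the true location of the ruby.
If it is in chest 1 (prior 1/7): the guide has 6 equally likely choices, so probability 1/6; weight (1/7)·(1/6) = 1/42.
If it is in any of chests 2, 4, 5, 6, and 7 (prior 1/7 each): that chest was opened and seen not to hold the prize — ruled out; weight (1/7)·0 = 0 each.
If it is in chest 3 (prior 1/7): the guide has no choice, probability 1; weight (1/7)·1 = 1/7.
The weights sum to 1/6.
So P(the ruby in chest 1 | the guide opened chest 2, chest 4, chest 5, chest 6, and chest 7) = (1/42) / (1/6) = 1/7.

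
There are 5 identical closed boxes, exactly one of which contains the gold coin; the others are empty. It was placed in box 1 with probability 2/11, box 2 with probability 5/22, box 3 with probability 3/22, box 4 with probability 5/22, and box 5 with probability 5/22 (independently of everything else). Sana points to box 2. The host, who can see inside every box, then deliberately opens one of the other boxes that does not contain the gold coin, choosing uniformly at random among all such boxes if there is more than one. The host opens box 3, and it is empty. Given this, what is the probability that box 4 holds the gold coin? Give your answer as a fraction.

Condition on the true location of the gold coin.
If it is in box 1 (prior 2/11): the host has 3 equally likely choices, so probability 1/3; weight (2/11)·(1/3) = 2/33.
If it is in box 2 (prior 5/22): the host has 4 equally likely choices, so probability 1/4; weight (5/22)·(1/4) = 5/88.
If it is in box 3 (prior 3/22): the host opened box 3, so this case is ruled out; weight (3/22)·0 = 0.
If it is in either of boxes 4 and 5 (prior 5/22 each): the host has 3 equally likely choices, so probability 1/3; weight (5/22)·(1/3) = 5/66 each.
The weights sum to 71/264.
So P(the gold coin in box 4 | the host opened box 3) = (5/66) / (71/264) = 20/71.

20/71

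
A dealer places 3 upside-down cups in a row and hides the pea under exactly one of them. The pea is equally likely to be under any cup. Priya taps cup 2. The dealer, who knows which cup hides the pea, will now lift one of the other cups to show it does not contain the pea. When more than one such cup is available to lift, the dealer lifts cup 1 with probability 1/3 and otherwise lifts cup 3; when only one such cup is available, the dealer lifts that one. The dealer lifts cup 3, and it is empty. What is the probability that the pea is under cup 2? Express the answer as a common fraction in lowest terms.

Consider each possible location of the pea in turn.
If it is under cup 1 (prior 1/3): only cup 3 is available, probability 1; weight (1/3)·1 = 1/3.
If it is under cup 2 (prior 1/3): cup 1 is available but not opened, probability 2/3; weight (1/3)·(2/3) = 2/9.
If it is under cup 3 (prior 1/3): the dealer opened cup 3, so this case is ruled out; weight (1/3)·0 = 0.
The weights sum to 5/9.
So P(the pea under cup 2 | the dealer opened cup 3) = (2/9) / (5/9) = 2/5.

2/5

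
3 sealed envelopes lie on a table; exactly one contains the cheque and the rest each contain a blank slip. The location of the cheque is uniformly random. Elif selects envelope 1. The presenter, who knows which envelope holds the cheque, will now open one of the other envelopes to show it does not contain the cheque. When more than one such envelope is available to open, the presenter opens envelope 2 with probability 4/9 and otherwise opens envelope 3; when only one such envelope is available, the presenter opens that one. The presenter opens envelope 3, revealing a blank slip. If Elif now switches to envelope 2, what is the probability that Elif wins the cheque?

9/14

Consider each possible location of the cheque in turn.
If it is in envelope 1 (prior 1/3): envelope 2 is available but not opened, probability 5/9; weight (1/3)·(5/9) = 5/27.
If it is in envelope 2 (prior 1/3): only envelope 3 is available, probability 1; weight (1/3)·1 = 1/3.
If it is in envelope 3 (prior 1/3): the presenter opened envelope 3, so this case is ruled out; weight (1/3)·0 = 0.
The weights sum to 14/27.
So P(the cheque in envelope 2 | the presenter opened envelope 3) = (1/3) / (14/27) = 9/14.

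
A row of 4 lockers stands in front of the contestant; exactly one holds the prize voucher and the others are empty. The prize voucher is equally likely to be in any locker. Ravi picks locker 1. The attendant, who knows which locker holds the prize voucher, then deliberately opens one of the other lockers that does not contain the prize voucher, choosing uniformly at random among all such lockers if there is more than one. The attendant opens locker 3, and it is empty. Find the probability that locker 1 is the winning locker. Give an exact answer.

Consider each possible location of the prize voucher in turn.
If it is in locker 1 (prior 1/4): the attendant has 3 equally likely choices, so probability 1/3; weight (1/4)·(1/3) = 1/12.
If it is in either of lockers 2 and 4 (prior 1/4 each): the attendant has 2 equally likely choices, so probability 1/2; weight (1/4)·(1/2) = 1/8 each.
If it is in locker 3 (prior 1/4): the attendant opened locker 3, so this case is ruled out; weight (1/4)·0 = 0.
The weights sum to 1/3.
So P(the prize voucher in locker 1 | the attendant opened locker 3) = (1/12) / (1/3) = 1/4.

1/4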